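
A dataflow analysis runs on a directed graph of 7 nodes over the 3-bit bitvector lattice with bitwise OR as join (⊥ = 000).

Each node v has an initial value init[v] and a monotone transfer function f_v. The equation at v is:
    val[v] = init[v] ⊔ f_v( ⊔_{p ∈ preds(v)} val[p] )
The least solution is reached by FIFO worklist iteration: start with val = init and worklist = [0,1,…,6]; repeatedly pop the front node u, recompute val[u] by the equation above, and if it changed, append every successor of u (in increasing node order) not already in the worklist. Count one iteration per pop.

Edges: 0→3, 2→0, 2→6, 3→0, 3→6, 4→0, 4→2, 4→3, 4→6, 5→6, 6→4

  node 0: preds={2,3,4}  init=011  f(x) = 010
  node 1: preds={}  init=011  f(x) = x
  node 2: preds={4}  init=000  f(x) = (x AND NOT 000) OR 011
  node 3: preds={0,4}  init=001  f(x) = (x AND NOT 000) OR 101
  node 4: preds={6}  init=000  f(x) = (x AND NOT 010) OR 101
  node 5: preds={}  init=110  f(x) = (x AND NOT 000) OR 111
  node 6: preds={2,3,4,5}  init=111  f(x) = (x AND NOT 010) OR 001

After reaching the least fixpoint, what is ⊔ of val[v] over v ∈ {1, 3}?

111

Iteration log — 12 steps:
  step 1. node 0  ⊔preds=001  new=011  stable
  step 2. node 1  ⊔preds=000  new=011  stable
  step 3. node 2  ⊔preds=000  new=011  old=000  +wl: 0
  step 4. node 3  ⊔preds=011  new=111  old=001  +wl: 
  step 5. node 4  ⊔preds=111  new=101  old=000  +wl: 2,3
  step 6. node 5  ⊔preds=000  new=111  old=110  +wl: 
  step 7. node 6  ⊔preds=111  new=111  stable
  step 8. node 0  ⊔preds=111  new=011  stable
  step 9. node 2  ⊔preds=101  new=111  old=011  +wl: 0,6
  step 10. node 3  ⊔preds=111  new=111  stable
  step 11. node 0  ⊔preds=111  new=011  stable
  step 12. node 6  ⊔preds=111  new=111  stable

Least fixpoint reached:
  node 0: 011
  node 1: 011
  node 2: 111
  node 3: 111
  node 4: 101
  node 5: 111
  node 6: 111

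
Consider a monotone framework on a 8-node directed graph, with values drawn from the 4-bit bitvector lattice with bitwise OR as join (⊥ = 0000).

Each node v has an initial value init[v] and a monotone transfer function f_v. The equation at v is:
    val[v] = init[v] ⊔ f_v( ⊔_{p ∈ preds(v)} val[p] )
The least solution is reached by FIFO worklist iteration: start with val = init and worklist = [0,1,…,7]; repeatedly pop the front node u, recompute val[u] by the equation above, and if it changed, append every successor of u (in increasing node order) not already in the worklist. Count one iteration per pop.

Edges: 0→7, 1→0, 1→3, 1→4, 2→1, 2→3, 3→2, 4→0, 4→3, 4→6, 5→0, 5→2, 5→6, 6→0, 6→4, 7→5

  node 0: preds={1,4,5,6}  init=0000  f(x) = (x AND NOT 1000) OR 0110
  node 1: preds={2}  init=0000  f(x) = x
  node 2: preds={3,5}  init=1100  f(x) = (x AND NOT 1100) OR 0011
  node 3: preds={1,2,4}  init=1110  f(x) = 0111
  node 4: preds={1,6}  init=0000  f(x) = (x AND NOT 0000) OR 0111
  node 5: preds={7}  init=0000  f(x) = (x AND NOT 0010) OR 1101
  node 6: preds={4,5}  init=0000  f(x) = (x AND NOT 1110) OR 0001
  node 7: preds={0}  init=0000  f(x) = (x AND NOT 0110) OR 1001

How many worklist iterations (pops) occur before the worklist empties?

Worklist (16 pops):
  #1 pop 0: in=0000 → 0110 (was 0000); enqueue []
  #2 pop 1: in=1100 → 1100 (was 0000); enqueue [0]
  #3 pop 2: in=1110 → 1111 (was 1100); enqueue [1]
  #4 pop 3: in=1111 → 1111 (was 1110); enqueue [2]
  #5 pop 4: in=1100 → 1111 (was 0000); enqueue [3]
  #6 pop 5: in=0000 → 1101 (was 0000); enqueue []
  #7 pop 6: in=1111 → 0001 (was 0000); enqueue [4]
  #8 pop 7: in=0110 → 1001 (was 0000); enqueue [5]
  #9 pop 0: in=1111 → 0111 (was 0110); enqueue [7]
  #10 pop 1: in=1111 → 1111 (was 1100); enqueue [0]
  #11 pop 2: in=1111 → 1111 (no change)
  #12 pop 3: in=1111 → 1111 (no change)
  #13 pop 4: in=1111 → 1111 (no change)
  #14 pop 5: in=1001 → 1101 (no change)
  #15 pop 7: in=0111 → 1001 (no change)
  #16 pop 0: in=1111 → 0111 (no change)

Fixpoint:
  val[0] = 0111
  val[1] = 1111
  val[2] = 1111
  val[3] = 1111
  val[4] = 1111
  val[5] = 1101
  val[6] = 0001
  val[7] = 1001

16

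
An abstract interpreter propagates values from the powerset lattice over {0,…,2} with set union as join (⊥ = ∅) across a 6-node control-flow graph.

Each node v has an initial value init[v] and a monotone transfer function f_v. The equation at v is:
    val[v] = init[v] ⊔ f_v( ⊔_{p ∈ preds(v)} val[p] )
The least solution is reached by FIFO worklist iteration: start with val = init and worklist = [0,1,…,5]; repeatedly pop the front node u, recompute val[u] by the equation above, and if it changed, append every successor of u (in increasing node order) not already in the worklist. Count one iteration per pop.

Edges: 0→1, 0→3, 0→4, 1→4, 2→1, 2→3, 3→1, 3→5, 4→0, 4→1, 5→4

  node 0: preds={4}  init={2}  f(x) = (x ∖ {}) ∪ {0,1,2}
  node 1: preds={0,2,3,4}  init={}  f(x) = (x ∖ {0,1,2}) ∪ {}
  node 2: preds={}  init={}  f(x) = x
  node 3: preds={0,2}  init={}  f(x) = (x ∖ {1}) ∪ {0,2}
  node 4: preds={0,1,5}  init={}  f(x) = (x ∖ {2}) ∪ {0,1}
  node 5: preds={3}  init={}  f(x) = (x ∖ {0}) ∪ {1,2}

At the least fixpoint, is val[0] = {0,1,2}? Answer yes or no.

yes

Trace (9 dequeues):
  [1] u=0 | in {} | out {0,1,2} | prev {2} | push {}
  [2] u=1 | in {0,1,2} | out {} | ==
  [3] u=2 | in {} | out {} | ==
  [4] u=3 | in {0,1,2} | out {0,2} | prev {} | push {1}
  [5] u=4 | in {0,1,2} | out {0,1} | prev {} | push {0}
  [6] u=5 | in {0,2} | out {1,2} | prev {} | push {4}
  [7] u=1 | in {0,1,2} | out {} | ==
  [8] u=0 | in {0,1} | out {0,1,2} | ==
  [9] u=4 | in {0,1,2} | out {0,1} | ==

Converged values:
  [0] {0,1,2}
  [1] {}
  [2] {}
  [3] {0,2}
  [4] {0,1}
  [5] {1,2}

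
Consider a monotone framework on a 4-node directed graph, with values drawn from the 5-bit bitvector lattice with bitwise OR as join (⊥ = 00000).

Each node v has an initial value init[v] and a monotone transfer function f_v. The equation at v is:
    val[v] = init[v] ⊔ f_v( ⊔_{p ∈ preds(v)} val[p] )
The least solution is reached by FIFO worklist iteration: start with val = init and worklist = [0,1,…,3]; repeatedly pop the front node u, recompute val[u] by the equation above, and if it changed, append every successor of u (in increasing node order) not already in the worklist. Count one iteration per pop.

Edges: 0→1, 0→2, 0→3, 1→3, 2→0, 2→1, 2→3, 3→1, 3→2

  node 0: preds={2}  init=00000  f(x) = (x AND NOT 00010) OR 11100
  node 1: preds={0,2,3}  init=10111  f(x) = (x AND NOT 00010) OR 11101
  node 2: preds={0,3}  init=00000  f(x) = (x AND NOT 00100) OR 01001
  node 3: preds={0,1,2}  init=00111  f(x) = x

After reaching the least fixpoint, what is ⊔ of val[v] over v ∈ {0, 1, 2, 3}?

11111

Iteration log — 8 steps:
  step 1. node 0  ⊔preds=00000  new=11100  old=00000  +wl: 
  step 2. node 1  ⊔preds=11111  new=11111  old=10111  +wl: 
  step 3. node 2  ⊔preds=11111  new=11011  old=00000  +wl: 0,1
  step 4. node 3  ⊔preds=11111  new=11111  old=00111  +wl: 2
  step 5. node 0  ⊔preds=11011  new=11101  old=11100  +wl: 3
  step 6. node 1  ⊔preds=11111  new=11111  stable
  step 7. node 2  ⊔preds=11111  new=11011  stable
  step 8. node 3  ⊔preds=11111  new=11111  stable

Least fixpoint reached:
  node 0: 11101
  node 1: 11111
  node 2: 11011
  node 3: 11111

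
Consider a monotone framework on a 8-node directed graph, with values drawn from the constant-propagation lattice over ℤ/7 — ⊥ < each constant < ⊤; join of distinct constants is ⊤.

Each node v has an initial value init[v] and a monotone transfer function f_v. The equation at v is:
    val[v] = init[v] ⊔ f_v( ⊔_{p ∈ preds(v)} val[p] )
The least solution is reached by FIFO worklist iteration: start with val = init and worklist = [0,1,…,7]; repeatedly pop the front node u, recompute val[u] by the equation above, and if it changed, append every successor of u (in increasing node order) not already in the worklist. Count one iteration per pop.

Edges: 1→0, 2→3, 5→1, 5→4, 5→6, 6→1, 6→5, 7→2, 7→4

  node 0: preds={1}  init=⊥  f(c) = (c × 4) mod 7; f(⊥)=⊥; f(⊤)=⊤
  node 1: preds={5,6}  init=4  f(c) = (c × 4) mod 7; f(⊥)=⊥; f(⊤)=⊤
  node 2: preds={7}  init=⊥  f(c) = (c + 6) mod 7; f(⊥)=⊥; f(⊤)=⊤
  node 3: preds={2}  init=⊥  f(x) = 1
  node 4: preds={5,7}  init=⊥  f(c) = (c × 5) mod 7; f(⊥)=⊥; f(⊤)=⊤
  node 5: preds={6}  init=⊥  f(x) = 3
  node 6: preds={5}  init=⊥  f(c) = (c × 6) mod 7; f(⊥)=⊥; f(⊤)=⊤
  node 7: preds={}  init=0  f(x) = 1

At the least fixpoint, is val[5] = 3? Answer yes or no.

Iteration log — 14 steps:
  step 1. node 0  ⊔preds=4  new=2  old=⊥  +wl: 
  step 2. node 1  ⊔preds=⊥  new=4  stable
  step 3. node 2  ⊔preds=0  new=6  old=⊥  +wl: 
  step 4. node 3  ⊔preds=6  new=1  old=⊥  +wl: 
  step 5. node 4  ⊔preds=0  new=0  old=⊥  +wl: 
  step 6. node 5  ⊔preds=⊥  new=3  old=⊥  +wl: 1,4
  step 7. node 6  ⊔preds=3  new=4  old=⊥  +wl: 5
  step 8. node 7  ⊔preds=⊥  new=⊤  old=0  +wl: 2
  step 9. node 1  ⊔preds=⊤  new=⊤  old=4  +wl: 0
  step 10. node 4  ⊔preds=⊤  new=⊤  old=0  +wl: 
  step 11. node 5  ⊔preds=4  new=3  stable
  step 12. node 2  ⊔preds=⊤  new=⊤  old=6  +wl: 3
  step 13. node 0  ⊔preds=⊤  new=⊤  old=2  +wl: 
  step 14. node 3  ⊔preds=⊤  new=1  stable

Least fixpoint reached:
  node 0: ⊤
  node 1: ⊤
  node 2: ⊤
  node 3: 1
  node 4: ⊤
  node 5: 3
  node 6: 4
  node 7: ⊤

yes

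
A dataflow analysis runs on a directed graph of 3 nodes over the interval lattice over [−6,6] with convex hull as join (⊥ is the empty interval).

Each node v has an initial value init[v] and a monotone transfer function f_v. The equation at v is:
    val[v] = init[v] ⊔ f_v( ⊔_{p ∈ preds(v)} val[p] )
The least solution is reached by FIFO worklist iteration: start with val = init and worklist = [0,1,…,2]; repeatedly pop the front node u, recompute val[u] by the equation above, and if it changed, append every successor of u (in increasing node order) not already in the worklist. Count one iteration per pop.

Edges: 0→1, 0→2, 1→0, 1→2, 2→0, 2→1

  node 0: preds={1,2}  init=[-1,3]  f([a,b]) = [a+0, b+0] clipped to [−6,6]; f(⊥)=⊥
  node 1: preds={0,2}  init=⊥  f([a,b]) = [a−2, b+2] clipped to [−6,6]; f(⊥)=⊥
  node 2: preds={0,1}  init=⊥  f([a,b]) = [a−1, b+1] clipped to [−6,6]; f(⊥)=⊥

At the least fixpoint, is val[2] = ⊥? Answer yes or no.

no

Iteration log — 9 steps:
  step 1. node 0  ⊔preds=⊥  new=[-1,3]  stable
  step 2. node 1  ⊔preds=[-1,3]  new=[-3,5]  old=⊥  +wl: 0
  step 3. node 2  ⊔preds=[-3,5]  new=[-4,6]  old=⊥  +wl: 1
  step 4. node 0  ⊔preds=[-4,6]  new=[-4,6]  old=[-1,3]  +wl: 2
  step 5. node 1  ⊔preds=[-4,6]  new=[-6,6]  old=[-3,5]  +wl: 0
  step 6. node 2  ⊔preds=[-6,6]  new=[-6,6]  old=[-4,6]  +wl: 1
  step 7. node 0  ⊔preds=[-6,6]  new=[-6,6]  old=[-4,6]  +wl: 2
  step 8. node 1  ⊔preds=[-6,6]  new=[-6,6]  stable
  step 9. node 2  ⊔preds=[-6,6]  new=[-6,6]  stable

Least fixpoint reached:
  node 0: [-6,6]
  node 1: [-6,6]
  node 2: [-6,6]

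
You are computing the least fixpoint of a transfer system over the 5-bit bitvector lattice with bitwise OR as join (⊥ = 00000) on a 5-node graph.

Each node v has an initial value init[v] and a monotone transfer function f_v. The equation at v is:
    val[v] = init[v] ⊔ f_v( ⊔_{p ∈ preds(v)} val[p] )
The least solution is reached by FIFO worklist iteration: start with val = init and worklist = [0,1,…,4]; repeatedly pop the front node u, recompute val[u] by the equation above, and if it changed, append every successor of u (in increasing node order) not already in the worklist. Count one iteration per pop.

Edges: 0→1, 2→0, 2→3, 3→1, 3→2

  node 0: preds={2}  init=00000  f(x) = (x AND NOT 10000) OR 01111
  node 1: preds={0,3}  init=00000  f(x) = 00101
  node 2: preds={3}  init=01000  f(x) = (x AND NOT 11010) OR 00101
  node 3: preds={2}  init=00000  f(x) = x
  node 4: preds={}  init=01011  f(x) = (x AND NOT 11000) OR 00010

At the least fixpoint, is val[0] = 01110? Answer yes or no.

no

Iteration log — 8 steps:
  step 1. node 0  ⊔preds=01000  new=01111  old=00000  +wl: 
  step 2. node 1  ⊔preds=01111  new=00101  old=00000  +wl: 
  step 3. node 2  ⊔preds=00000  new=01101  old=01000  +wl: 0
  step 4. node 3  ⊔preds=01101  new=01101  old=00000  +wl: 1,2
  step 5. node 4  ⊔preds=00000  new=01011  stable
  step 6. node 0  ⊔preds=01101  new=01111  stable
  step 7. node 1  ⊔preds=01111  new=00101  stable
  step 8. node 2  ⊔preds=01101  new=01101  stable

Least fixpoint reached:
  node 0: 01111
  node 1: 00101
  node 2: 01101
  node 3: 01101
  node 4: 01011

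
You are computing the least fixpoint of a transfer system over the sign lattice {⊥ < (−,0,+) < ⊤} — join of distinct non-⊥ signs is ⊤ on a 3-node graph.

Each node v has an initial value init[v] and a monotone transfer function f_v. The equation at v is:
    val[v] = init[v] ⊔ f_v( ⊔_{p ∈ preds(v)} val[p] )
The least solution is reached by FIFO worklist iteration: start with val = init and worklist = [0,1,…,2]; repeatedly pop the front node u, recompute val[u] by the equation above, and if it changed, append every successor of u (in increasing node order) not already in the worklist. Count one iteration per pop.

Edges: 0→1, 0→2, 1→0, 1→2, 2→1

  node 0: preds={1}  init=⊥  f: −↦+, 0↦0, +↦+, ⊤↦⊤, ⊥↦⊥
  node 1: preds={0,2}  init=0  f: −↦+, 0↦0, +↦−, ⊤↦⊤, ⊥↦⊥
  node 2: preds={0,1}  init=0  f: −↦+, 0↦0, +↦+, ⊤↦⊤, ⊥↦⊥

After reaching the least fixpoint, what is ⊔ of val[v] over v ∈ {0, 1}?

0

Iteration log — 3 steps:
  step 1. node 0  ⊔preds=0  new=0  old=⊥  +wl: 
  step 2. node 1  ⊔preds=0  new=0  stable
  step 3. node 2  ⊔preds=0  new=0  stable

Least fixpoint reached:
  node 0: 0
  node 1: 0
  node 2: 0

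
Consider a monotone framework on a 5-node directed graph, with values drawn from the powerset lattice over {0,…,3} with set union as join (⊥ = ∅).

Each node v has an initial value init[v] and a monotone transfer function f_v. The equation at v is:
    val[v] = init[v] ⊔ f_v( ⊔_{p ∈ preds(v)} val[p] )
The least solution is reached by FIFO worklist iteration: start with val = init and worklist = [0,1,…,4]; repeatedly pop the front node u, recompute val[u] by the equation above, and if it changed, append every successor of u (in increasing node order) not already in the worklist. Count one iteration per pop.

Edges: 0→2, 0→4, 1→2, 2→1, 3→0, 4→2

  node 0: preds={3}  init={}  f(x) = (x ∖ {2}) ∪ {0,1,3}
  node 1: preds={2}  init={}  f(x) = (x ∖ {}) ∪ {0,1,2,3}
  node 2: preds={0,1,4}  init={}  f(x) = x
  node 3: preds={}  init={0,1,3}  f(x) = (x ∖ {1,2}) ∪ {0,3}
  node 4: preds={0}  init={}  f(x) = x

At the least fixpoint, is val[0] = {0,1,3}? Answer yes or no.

Trace (7 dequeues):
  [1] u=0 | in {0,1,3} | out {0,1,3} | prev {} | push {}
  [2] u=1 | in {} | out {0,1,2,3} | prev {} | push {}
  [3] u=2 | in {0,1,2,3} | out {0,1,2,3} | prev {} | push {1}
  [4] u=3 | in {} | out {0,1,3} | ==
  [5] u=4 | in {0,1,3} | out {0,1,3} | prev {} | push {2}
  [6] u=1 | in {0,1,2,3} | out {0,1,2,3} | ==
  [7] u=2 | in {0,1,2,3} | out {0,1,2,3} | ==

Converged values:
  [0] {0,1,3}
  [1] {0,1,2,3}
  [2] {0,1,2,3}
  [3] {0,1,3}
  [4] {0,1,3}

yes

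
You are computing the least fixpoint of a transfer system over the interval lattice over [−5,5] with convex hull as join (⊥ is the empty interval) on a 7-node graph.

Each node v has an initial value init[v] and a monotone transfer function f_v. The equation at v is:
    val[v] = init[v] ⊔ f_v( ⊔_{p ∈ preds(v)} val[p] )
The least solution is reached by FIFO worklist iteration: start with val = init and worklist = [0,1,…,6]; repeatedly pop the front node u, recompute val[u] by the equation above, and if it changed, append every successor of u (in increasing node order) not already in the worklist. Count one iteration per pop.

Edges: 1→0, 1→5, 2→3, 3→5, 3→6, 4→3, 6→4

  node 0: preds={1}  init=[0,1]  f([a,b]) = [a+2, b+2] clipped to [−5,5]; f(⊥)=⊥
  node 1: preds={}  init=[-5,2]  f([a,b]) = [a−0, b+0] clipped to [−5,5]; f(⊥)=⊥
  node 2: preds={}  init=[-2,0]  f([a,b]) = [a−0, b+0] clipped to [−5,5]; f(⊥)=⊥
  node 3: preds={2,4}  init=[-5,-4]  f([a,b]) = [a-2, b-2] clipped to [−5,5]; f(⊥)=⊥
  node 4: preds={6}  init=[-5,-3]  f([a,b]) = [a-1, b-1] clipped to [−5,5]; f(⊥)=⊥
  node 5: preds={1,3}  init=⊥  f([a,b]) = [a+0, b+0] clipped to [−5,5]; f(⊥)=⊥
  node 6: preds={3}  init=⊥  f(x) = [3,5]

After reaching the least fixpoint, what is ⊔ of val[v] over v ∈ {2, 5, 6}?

Worklist (11 pops):
  #1 pop 0: in=[-5,2] → [-3,4] (was [0,1]); enqueue []
  #2 pop 1: in=⊥ → [-5,2] (no change)
  #3 pop 2: in=⊥ → [-2,0] (no change)
  #4 pop 3: in=[-5,0] → [-5,-2] (was [-5,-4]); enqueue []
  #5 pop 4: in=⊥ → [-5,-3] (no change)
  #6 pop 5: in=[-5,2] → [-5,2] (was ⊥); enqueue []
  #7 pop 6: in=[-5,-2] → [3,5] (was ⊥); enqueue [4]
  #8 pop 4: in=[3,5] → [-5,4] (was [-5,-3]); enqueue [3]
  #9 pop 3: in=[-5,4] → [-5,2] (was [-5,-2]); enqueue [5,6]
  #10 pop 5: in=[-5,2] → [-5,2] (no change)
  #11 pop 6: in=[-5,2] → [3,5] (no change)

Fixpoint:
  val[0] = [-3,4]
  val[1] = [-5,2]
  val[2] = [-2,0]
  val[3] = [-5,2]
  val[4] = [-5,4]
  val[5] = [-5,2]
  val[6] = [3,5]

[-5,5]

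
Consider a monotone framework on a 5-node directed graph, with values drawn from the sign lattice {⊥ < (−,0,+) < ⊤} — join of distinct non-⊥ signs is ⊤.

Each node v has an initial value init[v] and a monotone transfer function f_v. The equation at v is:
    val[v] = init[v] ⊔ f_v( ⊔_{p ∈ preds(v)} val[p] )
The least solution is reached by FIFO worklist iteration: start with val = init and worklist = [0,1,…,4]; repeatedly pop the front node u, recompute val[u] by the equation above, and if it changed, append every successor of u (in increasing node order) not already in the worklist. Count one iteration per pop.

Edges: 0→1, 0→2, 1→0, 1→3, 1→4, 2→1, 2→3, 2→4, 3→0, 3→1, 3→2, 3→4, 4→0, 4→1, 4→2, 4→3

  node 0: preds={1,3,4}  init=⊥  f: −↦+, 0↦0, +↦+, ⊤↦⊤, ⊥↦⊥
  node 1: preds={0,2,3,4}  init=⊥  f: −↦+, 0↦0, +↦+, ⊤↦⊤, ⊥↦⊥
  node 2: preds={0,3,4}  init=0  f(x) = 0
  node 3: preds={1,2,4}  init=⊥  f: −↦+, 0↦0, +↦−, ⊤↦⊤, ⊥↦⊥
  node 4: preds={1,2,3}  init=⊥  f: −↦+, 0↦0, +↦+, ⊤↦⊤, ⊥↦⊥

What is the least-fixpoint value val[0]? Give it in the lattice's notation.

Iteration log — 9 steps:
  step 1. node 0  ⊔preds=⊥  new=⊥  stable
  step 2. node 1  ⊔preds=0  new=0  old=⊥  +wl: 0
  step 3. node 2  ⊔preds=⊥  new=0  stable
  step 4. node 3  ⊔preds=0  new=0  old=⊥  +wl: 1,2
  step 5. node 4  ⊔preds=0  new=0  old=⊥  +wl: 3
  step 6. node 0  ⊔preds=0  new=0  old=⊥  +wl: 
  step 7. node 1  ⊔preds=0  new=0  stable
  step 8. node 2  ⊔preds=0  new=0  stable
  step 9. node 3  ⊔preds=0  new=0  stable

Least fixpoint reached:
  node 0: 0
  node 1: 0
  node 2: 0
  node 3: 0
  node 4: 0

0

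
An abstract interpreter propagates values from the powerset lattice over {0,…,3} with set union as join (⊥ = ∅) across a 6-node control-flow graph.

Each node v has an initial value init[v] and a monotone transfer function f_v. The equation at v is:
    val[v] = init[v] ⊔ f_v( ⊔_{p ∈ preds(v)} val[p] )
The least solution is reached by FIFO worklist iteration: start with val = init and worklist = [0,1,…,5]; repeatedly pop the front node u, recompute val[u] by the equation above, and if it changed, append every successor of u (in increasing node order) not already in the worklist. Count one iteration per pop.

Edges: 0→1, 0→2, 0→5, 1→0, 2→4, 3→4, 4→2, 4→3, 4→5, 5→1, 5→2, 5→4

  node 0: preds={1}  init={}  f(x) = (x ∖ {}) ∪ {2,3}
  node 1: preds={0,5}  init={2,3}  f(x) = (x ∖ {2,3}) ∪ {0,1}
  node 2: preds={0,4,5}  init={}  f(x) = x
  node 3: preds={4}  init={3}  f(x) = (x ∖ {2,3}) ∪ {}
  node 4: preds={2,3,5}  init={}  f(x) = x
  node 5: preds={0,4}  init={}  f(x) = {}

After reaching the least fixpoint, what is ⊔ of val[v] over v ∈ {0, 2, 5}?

Iteration log — 16 steps:
  step 1. node 0  ⊔preds={2,3}  new={2,3}  old={}  +wl: 
  step 2. node 1  ⊔preds={2,3}  new={0,1,2,3}  old={2,3}  +wl: 0
  step 3. node 2  ⊔preds={2,3}  new={2,3}  old={}  +wl: 
  step 4. node 3  ⊔preds={}  new={3}  stable
  step 5. node 4  ⊔preds={2,3}  new={2,3}  old={}  +wl: 2,3
  step 6. node 5  ⊔preds={2,3}  new={}  stable
  step 7. node 0  ⊔preds={0,1,2,3}  new={0,1,2,3}  old={2,3}  +wl: 1,5
  step 8. node 2  ⊔preds={0,1,2,3}  new={0,1,2,3}  old={2,3}  +wl: 4
  step 9. node 3  ⊔preds={2,3}  new={3}  stable
  step 10. node 1  ⊔preds={0,1,2,3}  new={0,1,2,3}  stable
  step 11. node 5  ⊔preds={0,1,2,3}  new={}  stable
  step 12. node 4  ⊔preds={0,1,2,3}  new={0,1,2,3}  old={2,3}  +wl: 2,3,5
  step 13. node 2  ⊔preds={0,1,2,3}  new={0,1,2,3}  stable
  step 14. node 3  ⊔preds={0,1,2,3}  new={0,1,3}  old={3}  +wl: 4
  step 15. node 5  ⊔preds={0,1,2,3}  new={}  stable
  step 16. node 4  ⊔preds={0,1,2,3}  new={0,1,2,3}  stable

Least fixpoint reached:
  node 0: {0,1,2,3}
  node 1: {0,1,2,3}
  node 2: {0,1,2,3}
  node 3: {0,1,3}
  node 4: {0,1,2,3}
  node 5: {}

{0,1,2,3}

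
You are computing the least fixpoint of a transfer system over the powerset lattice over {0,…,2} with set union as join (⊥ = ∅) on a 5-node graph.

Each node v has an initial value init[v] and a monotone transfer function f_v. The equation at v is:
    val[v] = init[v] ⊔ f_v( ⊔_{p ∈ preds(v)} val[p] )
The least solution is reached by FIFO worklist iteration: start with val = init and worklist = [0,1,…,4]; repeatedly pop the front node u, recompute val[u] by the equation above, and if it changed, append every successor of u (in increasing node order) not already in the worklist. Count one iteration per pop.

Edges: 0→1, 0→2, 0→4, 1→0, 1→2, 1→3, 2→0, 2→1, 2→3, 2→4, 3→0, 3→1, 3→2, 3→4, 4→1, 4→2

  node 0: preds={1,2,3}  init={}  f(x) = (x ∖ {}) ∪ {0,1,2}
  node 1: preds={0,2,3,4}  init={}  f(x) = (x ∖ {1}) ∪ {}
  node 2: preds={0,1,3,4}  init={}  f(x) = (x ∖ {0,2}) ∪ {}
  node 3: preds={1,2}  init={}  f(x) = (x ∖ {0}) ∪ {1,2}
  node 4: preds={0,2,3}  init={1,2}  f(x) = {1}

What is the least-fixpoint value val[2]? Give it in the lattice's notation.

Worklist (8 pops):
  #1 pop 0: in={} → {0,1,2} (was {}); enqueue []
  #2 pop 1: in={0,1,2} → {0,2} (was {}); enqueue [0]
  #3 pop 2: in={0,1,2} → {1} (was {}); enqueue [1]
  #4 pop 3: in={0,1,2} → {1,2} (was {}); enqueue [2]
  #5 pop 4: in={0,1,2} → {1,2} (no change)
  #6 pop 0: in={0,1,2} → {0,1,2} (no change)
  #7 pop 1: in={0,1,2} → {0,2} (no change)
  #8 pop 2: in={0,1,2} → {1} (no change)

Fixpoint:
  val[0] = {0,1,2}
  val[1] = {0,2}
  val[2] = {1}
  val[3] = {1,2}
  val[4] = {1,2}

{1}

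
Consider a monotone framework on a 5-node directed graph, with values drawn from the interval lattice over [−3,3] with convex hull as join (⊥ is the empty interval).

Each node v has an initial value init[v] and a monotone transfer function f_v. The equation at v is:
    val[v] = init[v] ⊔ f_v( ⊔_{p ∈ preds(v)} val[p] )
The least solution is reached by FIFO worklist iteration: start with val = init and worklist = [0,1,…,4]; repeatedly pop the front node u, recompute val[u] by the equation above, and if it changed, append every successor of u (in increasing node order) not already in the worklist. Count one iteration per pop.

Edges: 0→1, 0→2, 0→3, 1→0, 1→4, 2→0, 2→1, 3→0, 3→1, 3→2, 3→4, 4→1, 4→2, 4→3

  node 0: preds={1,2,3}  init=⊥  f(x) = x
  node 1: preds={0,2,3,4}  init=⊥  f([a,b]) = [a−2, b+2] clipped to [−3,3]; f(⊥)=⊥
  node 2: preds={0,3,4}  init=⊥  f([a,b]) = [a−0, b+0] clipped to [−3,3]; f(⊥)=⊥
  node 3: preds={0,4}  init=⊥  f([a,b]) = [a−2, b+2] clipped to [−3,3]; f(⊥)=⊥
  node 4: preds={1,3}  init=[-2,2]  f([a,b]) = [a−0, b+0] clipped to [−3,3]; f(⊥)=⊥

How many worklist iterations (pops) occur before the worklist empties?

11

Worklist (11 pops):
  #1 pop 0: in=⊥ → ⊥ (no change)
  #2 pop 1: in=[-2,2] → [-3,3] (was ⊥); enqueue [0]
  #3 pop 2: in=[-2,2] → [-2,2] (was ⊥); enqueue [1]
  #4 pop 3: in=[-2,2] → [-3,3] (was ⊥); enqueue [2]
  #5 pop 4: in=[-3,3] → [-3,3] (was [-2,2]); enqueue [3]
  #6 pop 0: in=[-3,3] → [-3,3] (was ⊥); enqueue []
  #7 pop 1: in=[-3,3] → [-3,3] (no change)
  #8 pop 2: in=[-3,3] → [-3,3] (was [-2,2]); enqueue [0,1]
  #9 pop 3: in=[-3,3] → [-3,3] (no change)
  #10 pop 0: in=[-3,3] → [-3,3] (no change)
  #11 pop 1: in=[-3,3] → [-3,3] (no change)

Fixpoint:
  val[0] = [-3,3]
  val[1] = [-3,3]
  val[2] = [-3,3]
  val[3] = [-3,3]
  val[4] = [-3,3]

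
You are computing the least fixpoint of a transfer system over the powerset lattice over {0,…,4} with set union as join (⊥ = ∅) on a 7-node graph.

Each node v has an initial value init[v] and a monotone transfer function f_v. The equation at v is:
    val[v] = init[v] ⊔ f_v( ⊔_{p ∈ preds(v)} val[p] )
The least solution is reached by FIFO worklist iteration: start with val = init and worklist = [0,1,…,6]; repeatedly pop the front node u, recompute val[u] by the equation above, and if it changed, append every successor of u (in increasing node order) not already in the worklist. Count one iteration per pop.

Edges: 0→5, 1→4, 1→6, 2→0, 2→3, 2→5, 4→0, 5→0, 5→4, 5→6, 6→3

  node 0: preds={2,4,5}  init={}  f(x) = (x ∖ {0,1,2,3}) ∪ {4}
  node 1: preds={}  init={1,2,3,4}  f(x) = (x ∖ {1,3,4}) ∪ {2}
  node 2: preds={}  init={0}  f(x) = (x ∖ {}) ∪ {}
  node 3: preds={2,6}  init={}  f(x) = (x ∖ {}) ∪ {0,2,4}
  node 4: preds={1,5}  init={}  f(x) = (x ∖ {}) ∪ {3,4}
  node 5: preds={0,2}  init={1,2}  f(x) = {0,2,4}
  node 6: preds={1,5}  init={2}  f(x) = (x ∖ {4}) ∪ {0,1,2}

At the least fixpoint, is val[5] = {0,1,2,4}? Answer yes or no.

yes

Iteration log — 11 steps:
  step 1. node 0  ⊔preds={0,1,2}  new={4}  old={}  +wl: 
  step 2. node 1  ⊔preds={}  new={1,2,3,4}  stable
  step 3. node 2  ⊔preds={}  new={0}  stable
  step 4. node 3  ⊔preds={0,2}  new={0,2,4}  old={}  +wl: 
  step 5. node 4  ⊔preds={1,2,3,4}  new={1,2,3,4}  old={}  +wl: 0
  step 6. node 5  ⊔preds={0,4}  new={0,1,2,4}  old={1,2}  +wl: 4
  step 7. node 6  ⊔preds={0,1,2,3,4}  new={0,1,2,3}  old={2}  +wl: 3
  step 8. node 0  ⊔preds={0,1,2,3,4}  new={4}  stable
  step 9. node 4  ⊔preds={0,1,2,3,4}  new={0,1,2,3,4}  old={1,2,3,4}  +wl: 0
  step 10. node 3  ⊔preds={0,1,2,3}  new={0,1,2,3,4}  old={0,2,4}  +wl: 
  step 11. node 0  ⊔preds={0,1,2,3,4}  new={4}  stable

Least fixpoint reached:
  node 0: {4}
  node 1: {1,2,3,4}
  node 2: {0}
  node 3: {0,1,2,3,4}
  node 4: {0,1,2,3,4}
  node 5: {0,1,2,4}
  node 6: {0,1,2,3}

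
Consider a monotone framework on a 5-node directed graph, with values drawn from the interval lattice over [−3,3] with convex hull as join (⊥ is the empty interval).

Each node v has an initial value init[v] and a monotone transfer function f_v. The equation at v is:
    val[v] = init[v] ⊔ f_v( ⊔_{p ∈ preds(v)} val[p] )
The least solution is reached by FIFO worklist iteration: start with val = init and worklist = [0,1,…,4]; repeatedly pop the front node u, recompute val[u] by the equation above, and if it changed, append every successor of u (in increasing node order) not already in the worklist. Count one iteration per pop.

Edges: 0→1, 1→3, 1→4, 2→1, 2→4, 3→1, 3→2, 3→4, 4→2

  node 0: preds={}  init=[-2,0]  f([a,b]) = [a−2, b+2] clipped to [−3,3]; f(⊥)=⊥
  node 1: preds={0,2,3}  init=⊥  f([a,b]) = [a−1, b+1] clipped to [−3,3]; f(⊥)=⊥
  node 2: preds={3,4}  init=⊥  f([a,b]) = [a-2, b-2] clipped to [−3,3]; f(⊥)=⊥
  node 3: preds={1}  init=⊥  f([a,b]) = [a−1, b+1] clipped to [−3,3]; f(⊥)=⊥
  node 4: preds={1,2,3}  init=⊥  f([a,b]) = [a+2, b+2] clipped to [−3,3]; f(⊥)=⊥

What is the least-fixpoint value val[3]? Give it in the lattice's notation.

Worklist (11 pops):
  #1 pop 0: in=⊥ → [-2,0] (no change)
  #2 pop 1: in=[-2,0] → [-3,1] (was ⊥); enqueue []
  #3 pop 2: in=⊥ → ⊥ (no change)
  #4 pop 3: in=[-3,1] → [-3,2] (was ⊥); enqueue [1,2]
  #5 pop 4: in=[-3,2] → [-1,3] (was ⊥); enqueue []
  #6 pop 1: in=[-3,2] → [-3,3] (was [-3,1]); enqueue [3,4]
  #7 pop 2: in=[-3,3] → [-3,1] (was ⊥); enqueue [1]
  #8 pop 3: in=[-3,3] → [-3,3] (was [-3,2]); enqueue [2]
  #9 pop 4: in=[-3,3] → [-1,3] (no change)
  #10 pop 1: in=[-3,3] → [-3,3] (no change)
  #11 pop 2: in=[-3,3] → [-3,1] (no change)

Fixpoint:
  val[0] = [-2,0]
  val[1] = [-3,3]
  val[2] = [-3,1]
  val[3] = [-3,3]
  val[4] = [-1,3]

[-3,3]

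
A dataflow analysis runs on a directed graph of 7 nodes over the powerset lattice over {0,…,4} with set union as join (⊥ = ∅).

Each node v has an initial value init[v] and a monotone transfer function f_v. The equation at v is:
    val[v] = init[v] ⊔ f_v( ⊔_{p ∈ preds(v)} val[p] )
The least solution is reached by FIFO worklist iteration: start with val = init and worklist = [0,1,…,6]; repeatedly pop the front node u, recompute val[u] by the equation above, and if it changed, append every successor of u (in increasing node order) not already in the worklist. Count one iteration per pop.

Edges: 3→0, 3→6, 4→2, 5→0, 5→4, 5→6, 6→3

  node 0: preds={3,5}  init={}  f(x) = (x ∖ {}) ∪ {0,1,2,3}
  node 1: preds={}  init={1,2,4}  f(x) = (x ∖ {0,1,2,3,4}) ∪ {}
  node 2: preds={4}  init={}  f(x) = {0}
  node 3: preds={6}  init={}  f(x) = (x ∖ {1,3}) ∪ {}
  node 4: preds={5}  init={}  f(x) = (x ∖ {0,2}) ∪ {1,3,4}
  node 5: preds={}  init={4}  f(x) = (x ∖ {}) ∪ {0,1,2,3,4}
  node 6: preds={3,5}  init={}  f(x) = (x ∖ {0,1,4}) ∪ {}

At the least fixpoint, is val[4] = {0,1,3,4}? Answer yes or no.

no

Trace (13 dequeues):
  [1] u=0 | in {4} | out {0,1,2,3,4} | prev {} | push {}
  [2] u=1 | in {} | out {1,2,4} | ==
  [3] u=2 | in {} | out {0} | prev {} | push {}
  [4] u=3 | in {} | out {} | ==
  [5] u=4 | in {4} | out {1,3,4} | prev {} | push {2}
  [6] u=5 | in {} | out {0,1,2,3,4} | prev {4} | push {0,4}
  [7] u=6 | in {0,1,2,3,4} | out {2,3} | prev {} | push {3}
  [8] u=2 | in {1,3,4} | out {0} | ==
  [9] u=0 | in {0,1,2,3,4} | out {0,1,2,3,4} | ==
  [10] u=4 | in {0,1,2,3,4} | out {1,3,4} | ==
  [11] u=3 | in {2,3} | out {2} | prev {} | push {0,6}
  [12] u=0 | in {0,1,2,3,4} | out {0,1,2,3,4} | ==
  [13] u=6 | in {0,1,2,3,4} | out {2,3} | ==

Converged values:
  [0] {0,1,2,3,4}
  [1] {1,2,4}
  [2] {0}
  [3] {2}
  [4] {1,3,4}
  [5] {0,1,2,3,4}
  [6] {2,3}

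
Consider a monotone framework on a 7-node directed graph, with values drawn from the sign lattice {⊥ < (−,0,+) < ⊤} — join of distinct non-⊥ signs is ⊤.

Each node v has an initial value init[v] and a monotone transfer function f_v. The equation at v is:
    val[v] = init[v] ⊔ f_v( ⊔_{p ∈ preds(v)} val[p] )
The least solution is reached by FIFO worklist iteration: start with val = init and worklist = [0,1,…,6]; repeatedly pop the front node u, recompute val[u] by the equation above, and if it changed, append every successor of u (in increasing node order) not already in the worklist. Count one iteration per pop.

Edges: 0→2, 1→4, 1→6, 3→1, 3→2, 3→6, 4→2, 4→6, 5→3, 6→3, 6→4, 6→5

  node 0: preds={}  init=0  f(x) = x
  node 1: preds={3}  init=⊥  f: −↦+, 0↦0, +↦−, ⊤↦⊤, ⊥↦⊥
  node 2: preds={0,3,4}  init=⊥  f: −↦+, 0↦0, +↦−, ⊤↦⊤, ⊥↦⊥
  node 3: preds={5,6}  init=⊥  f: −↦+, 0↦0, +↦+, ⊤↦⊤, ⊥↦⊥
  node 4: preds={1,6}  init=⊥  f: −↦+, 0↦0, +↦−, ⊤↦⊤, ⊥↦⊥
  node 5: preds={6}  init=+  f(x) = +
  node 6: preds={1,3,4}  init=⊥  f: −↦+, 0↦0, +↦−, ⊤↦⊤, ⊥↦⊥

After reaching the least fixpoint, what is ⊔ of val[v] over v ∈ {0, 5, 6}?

⊤

Worklist (20 pops):
  #1 pop 0: in=⊥ → 0 (no change)
  #2 pop 1: in=⊥ → ⊥ (no change)
  #3 pop 2: in=0 → 0 (was ⊥); enqueue []
  #4 pop 3: in=+ → + (was ⊥); enqueue [1,2]
  #5 pop 4: in=⊥ → ⊥ (no change)
  #6 pop 5: in=⊥ → + (no change)
  #7 pop 6: in=+ → − (was ⊥); enqueue [3,4,5]
  #8 pop 1: in=+ → − (was ⊥); enqueue [6]
  #9 pop 2: in=⊤ → ⊤ (was 0); enqueue []
  #10 pop 3: in=⊤ → ⊤ (was +); enqueue [1,2]
  #11 pop 4: in=− → + (was ⊥); enqueue []
  #12 pop 5: in=− → + (no change)
  #13 pop 6: in=⊤ → ⊤ (was −); enqueue [3,4,5]
  #14 pop 1: in=⊤ → ⊤ (was −); enqueue [6]
  #15 pop 2: in=⊤ → ⊤ (no change)
  #16 pop 3: in=⊤ → ⊤ (no change)
  #17 pop 4: in=⊤ → ⊤ (was +); enqueue [2]
  #18 pop 5: in=⊤ → + (no change)
  #19 pop 6: in=⊤ → ⊤ (no change)
  #20 pop 2: in=⊤ → ⊤ (no change)

Fixpoint:
  val[0] = 0
  val[1] = ⊤
  val[2] = ⊤
  val[3] = ⊤
  val[4] = ⊤
  val[5] = +
  val[6] = ⊤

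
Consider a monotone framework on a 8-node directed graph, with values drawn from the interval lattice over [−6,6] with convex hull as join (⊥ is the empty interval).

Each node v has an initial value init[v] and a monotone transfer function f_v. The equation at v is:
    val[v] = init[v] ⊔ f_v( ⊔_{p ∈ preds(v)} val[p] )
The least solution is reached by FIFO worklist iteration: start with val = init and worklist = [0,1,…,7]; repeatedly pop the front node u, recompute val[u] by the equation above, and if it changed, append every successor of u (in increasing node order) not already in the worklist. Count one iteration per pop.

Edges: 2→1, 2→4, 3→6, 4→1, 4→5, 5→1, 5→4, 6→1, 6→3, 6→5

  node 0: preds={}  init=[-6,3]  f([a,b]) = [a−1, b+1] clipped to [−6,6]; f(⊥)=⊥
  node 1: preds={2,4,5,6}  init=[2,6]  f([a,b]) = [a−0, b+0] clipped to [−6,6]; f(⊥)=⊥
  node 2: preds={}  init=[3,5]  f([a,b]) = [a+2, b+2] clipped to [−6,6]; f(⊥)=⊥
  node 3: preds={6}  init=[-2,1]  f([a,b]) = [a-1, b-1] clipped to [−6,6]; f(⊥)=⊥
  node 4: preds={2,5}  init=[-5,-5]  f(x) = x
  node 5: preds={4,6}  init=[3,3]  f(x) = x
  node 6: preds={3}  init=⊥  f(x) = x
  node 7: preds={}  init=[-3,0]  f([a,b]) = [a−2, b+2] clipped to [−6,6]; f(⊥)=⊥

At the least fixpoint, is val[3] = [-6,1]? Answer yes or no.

yes

Worklist (32 pops):
  #1 pop 0: in=⊥ → [-6,3] (no change)
  #2 pop 1: in=[-5,5] → [-5,6] (was [2,6]); enqueue []
  #3 pop 2: in=⊥ → [3,5] (no change)
  #4 pop 3: in=⊥ → [-2,1] (no change)
  #5 pop 4: in=[3,5] → [-5,5] (was [-5,-5]); enqueue [1]
  #6 pop 5: in=[-5,5] → [-5,5] (was [3,3]); enqueue [4]
  #7 pop 6: in=[-2,1] → [-2,1] (was ⊥); enqueue [3,5]
  #8 pop 7: in=⊥ → [-3,0] (no change)
  #9 pop 1: in=[-5,5] → [-5,6] (no change)
  #10 pop 4: in=[-5,5] → [-5,5] (no change)
  #11 pop 3: in=[-2,1] → [-3,1] (was [-2,1]); enqueue [6]
  #12 pop 5: in=[-5,5] → [-5,5] (no change)
  #13 pop 6: in=[-3,1] → [-3,1] (was [-2,1]); enqueue [1,3,5]
  #14 pop 1: in=[-5,5] → [-5,6] (no change)
  #15 pop 3: in=[-3,1] → [-4,1] (was [-3,1]); enqueue [6]
  #16 pop 5: in=[-5,5] → [-5,5] (no change)
  #17 pop 6: in=[-4,1] → [-4,1] (was [-3,1]); enqueue [1,3,5]
  #18 pop 1: in=[-5,5] → [-5,6] (no change)
  #19 pop 3: in=[-4,1] → [-5,1] (was [-4,1]); enqueue [6]
  #20 pop 5: in=[-5,5] → [-5,5] (no change)
  #21 pop 6: in=[-5,1] → [-5,1] (was [-4,1]); enqueue [1,3,5]
  #22 pop 1: in=[-5,5] → [-5,6] (no change)
  #23 pop 3: in=[-5,1] → [-6,1] (was [-5,1]); enqueue [6]
  #24 pop 5: in=[-5,5] → [-5,5] (no change)
  #25 pop 6: in=[-6,1] → [-6,1] (was [-5,1]); enqueue [1,3,5]
  #26 pop 1: in=[-6,5] → [-6,6] (was [-5,6]); enqueue []
  #27 pop 3: in=[-6,1] → [-6,1] (no change)
  #28 pop 5: in=[-6,5] → [-6,5] (was [-5,5]); enqueue [1,4]
  #29 pop 1: in=[-6,5] → [-6,6] (no change)
  #30 pop 4: in=[-6,5] → [-6,5] (was [-5,5]); enqueue [1,5]
  #31 pop 1: in=[-6,5] → [-6,6] (no change)
  #32 pop 5: in=[-6,5] → [-6,5] (no change)

Fixpoint:
  val[0] = [-6,3]
  val[1] = [-6,6]
  val[2] = [3,5]
  val[3] = [-6,1]
  val[4] = [-6,5]
  val[5] = [-6,5]
  val[6] = [-6,1]
  val[7] = [-3,0]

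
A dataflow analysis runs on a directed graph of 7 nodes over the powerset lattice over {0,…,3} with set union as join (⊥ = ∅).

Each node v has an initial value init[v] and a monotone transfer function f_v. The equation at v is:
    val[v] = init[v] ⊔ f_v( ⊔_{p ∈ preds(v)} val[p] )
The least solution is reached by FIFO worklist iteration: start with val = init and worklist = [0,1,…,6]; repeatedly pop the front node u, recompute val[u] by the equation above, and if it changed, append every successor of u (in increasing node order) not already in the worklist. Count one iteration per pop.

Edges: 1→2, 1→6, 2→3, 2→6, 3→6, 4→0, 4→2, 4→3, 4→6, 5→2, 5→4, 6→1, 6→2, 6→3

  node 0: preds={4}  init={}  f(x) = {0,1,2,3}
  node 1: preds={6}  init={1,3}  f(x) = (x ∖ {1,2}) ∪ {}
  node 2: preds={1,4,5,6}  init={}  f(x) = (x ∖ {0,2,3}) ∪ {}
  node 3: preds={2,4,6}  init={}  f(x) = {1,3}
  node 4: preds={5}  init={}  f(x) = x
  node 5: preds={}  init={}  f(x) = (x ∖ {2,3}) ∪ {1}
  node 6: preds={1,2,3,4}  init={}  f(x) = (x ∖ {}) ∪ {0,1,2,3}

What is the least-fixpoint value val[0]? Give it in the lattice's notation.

Iteration log — 14 steps:
  step 1. node 0  ⊔preds={}  new={0,1,2,3}  old={}  +wl: 
  step 2. node 1  ⊔preds={}  new={1,3}  stable
  step 3. node 2  ⊔preds={1,3}  new={1}  old={}  +wl: 
  step 4. node 3  ⊔preds={1}  new={1,3}  old={}  +wl: 
  step 5. node 4  ⊔preds={}  new={}  stable
  step 6. node 5  ⊔preds={}  new={1}  old={}  +wl: 2,4
  step 7. node 6  ⊔preds={1,3}  new={0,1,2,3}  old={}  +wl: 1,3
  step 8. node 2  ⊔preds={0,1,2,3}  new={1}  stable
  step 9. node 4  ⊔preds={1}  new={1}  old={}  +wl: 0,2,6
  step 10. node 1  ⊔preds={0,1,2,3}  new={0,1,3}  old={1,3}  +wl: 
  step 11. node 3  ⊔preds={0,1,2,3}  new={1,3}  stable
  step 12. node 0  ⊔preds={1}  new={0,1,2,3}  stable
  step 13. node 2  ⊔preds={0,1,2,3}  new={1}  stable
  step 14. node 6  ⊔preds={0,1,3}  new={0,1,2,3}  stable

Least fixpoint reached:
  node 0: {0,1,2,3}
  node 1: {0,1,3}
  node 2: {1}
  node 3: {1,3}
  node 4: {1}
  node 5: {1}
  node 6: {0,1,2,3}

{0,1,2,3}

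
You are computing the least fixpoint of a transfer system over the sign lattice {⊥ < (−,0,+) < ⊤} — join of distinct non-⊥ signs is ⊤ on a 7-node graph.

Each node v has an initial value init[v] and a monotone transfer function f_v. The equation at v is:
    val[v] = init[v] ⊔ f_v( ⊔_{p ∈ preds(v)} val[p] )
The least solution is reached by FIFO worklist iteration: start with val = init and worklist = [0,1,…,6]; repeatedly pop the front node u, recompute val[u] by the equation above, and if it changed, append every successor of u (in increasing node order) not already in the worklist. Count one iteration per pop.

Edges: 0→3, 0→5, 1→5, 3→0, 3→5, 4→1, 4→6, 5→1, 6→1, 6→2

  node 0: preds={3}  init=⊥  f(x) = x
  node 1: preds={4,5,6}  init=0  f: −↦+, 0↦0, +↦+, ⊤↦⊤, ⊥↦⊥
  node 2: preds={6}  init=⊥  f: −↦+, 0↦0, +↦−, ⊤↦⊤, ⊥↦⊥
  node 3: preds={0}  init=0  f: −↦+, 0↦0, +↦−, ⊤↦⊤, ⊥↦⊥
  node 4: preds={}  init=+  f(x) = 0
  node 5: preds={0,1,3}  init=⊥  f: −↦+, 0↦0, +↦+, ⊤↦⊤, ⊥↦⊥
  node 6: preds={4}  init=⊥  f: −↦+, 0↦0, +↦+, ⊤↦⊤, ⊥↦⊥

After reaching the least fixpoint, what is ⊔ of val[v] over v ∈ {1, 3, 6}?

Worklist (9 pops):
  #1 pop 0: in=0 → 0 (was ⊥); enqueue []
  #2 pop 1: in=+ → ⊤ (was 0); enqueue []
  #3 pop 2: in=⊥ → ⊥ (no change)
  #4 pop 3: in=0 → 0 (no change)
  #5 pop 4: in=⊥ → ⊤ (was +); enqueue [1]
  #6 pop 5: in=⊤ → ⊤ (was ⊥); enqueue []
  #7 pop 6: in=⊤ → ⊤ (was ⊥); enqueue [2]
  #8 pop 1: in=⊤ → ⊤ (no change)
  #9 pop 2: in=⊤ → ⊤ (was ⊥); enqueue []

Fixpoint:
  val[0] = 0
  val[1] = ⊤
  val[2] = ⊤
  val[3] = 0
  val[4] = ⊤
  val[5] = ⊤
  val[6] = ⊤

⊤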